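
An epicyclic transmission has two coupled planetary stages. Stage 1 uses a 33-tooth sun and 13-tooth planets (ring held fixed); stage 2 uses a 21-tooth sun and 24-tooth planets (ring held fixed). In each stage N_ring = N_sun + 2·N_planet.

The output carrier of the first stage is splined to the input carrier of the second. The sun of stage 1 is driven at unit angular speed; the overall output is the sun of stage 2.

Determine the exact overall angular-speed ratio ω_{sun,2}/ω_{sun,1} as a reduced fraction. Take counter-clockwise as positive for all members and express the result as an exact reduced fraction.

Stage 1: N_ring = 33 + 2·13 = 59
Stage 1: 33(ω_s−ω_c) = −59(ω_r−ω_c),  ω_r=0, ω_s=1
Stage 1: 33(1−ω_c) = −59(0−ω_c)  ⇒  92ω_c = 33  ⇒  ω_c = 33/92
  ⇒ ω_c¹/ω_s¹ = 33/92
Stage 2: N_ring = 21 + 2·24 = 69
Stage 2: 21(ω_s−ω_c) = −69(ω_r−ω_c),  ω_r=0, ω_c=1
Stage 2: ω_s = 1 − (69/21)(0−1) = 30/7
  ⇒ ω_s²/ω_c² = 30/7
Coupling ω_c² = ω_c¹ ⇒ overall = 33/92 × 30/7 = 495/322

495/322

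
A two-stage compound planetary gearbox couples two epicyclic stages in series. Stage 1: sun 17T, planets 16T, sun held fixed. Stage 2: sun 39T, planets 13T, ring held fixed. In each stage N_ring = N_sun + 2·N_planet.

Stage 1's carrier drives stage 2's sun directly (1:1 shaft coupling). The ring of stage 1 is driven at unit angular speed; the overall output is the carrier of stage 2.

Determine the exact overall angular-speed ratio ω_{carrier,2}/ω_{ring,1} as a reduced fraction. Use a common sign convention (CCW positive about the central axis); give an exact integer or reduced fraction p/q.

Stage 1: N_ring = 17 + 2·16 = 49
Stage 1: 17(ω_s−ω_c) = −49(ω_r−ω_c),  ω_s=0, ω_r=1
Stage 1: 17(0−ω_c) = −49(1−ω_c)  ⇒  66ω_c = 49  ⇒  ω_c = 49/66
  ⇒ ω_c¹/ω_r¹ = 49/66
Stage 2: N_ring = 39 + 2·13 = 65
Stage 2: 39(ω_s−ω_c) = −65(ω_r−ω_c),  ω_r=0, ω_s=1
Stage 2: 39(1−ω_c) = −65(0−ω_c)  ⇒  104ω_c = 39  ⇒  ω_c = 3/8
  ⇒ ω_c²/ω_s² = 3/8
Coupling ω_s² = ω_c¹ ⇒ overall = 49/66 × 3/8 = 49/176

49/176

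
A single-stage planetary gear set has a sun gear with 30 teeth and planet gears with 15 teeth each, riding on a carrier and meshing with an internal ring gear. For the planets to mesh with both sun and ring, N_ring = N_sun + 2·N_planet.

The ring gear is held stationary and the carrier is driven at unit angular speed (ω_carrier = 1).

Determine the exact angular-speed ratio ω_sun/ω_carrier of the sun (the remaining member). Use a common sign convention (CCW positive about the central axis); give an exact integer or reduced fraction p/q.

N_ring = 30 + 2·15 = 60
30(ω_s−ω_c) = −60(ω_r−ω_c),  ω_r=0, ω_c=1
ω_s = 1 − (60/30)(0−1) = 3
ω_s/ω_c = 3

3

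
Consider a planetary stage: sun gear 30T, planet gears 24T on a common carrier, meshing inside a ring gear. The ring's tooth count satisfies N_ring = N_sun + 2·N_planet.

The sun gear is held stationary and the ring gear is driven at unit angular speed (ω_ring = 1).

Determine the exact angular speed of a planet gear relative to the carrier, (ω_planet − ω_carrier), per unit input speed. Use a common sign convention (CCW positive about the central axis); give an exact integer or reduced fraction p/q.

65/72

N_ring = 30 + 2·24 = 78
30(ω_s−ω_c) = −78(ω_r−ω_c),  ω_s=0, ω_r=1
30(0−ω_c) = −78(1−ω_c)  ⇒  108ω_c = 78  ⇒  ω_c = 13/18
sun–planet: 30·(0−13/18) = −24·(ω_p−ω_c)  ⇒  ω_p−ω_c = −(30/24)·(-13/18) = 65/72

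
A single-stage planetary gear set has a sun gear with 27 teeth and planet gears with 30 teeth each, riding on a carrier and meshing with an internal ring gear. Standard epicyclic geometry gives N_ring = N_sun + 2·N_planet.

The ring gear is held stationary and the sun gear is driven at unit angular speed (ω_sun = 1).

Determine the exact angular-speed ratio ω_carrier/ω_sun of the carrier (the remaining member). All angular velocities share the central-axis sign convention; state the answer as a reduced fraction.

9/38

N_ring = 27 + 2·30 = 87
27(ω_s−ω_c) = −87(ω_r−ω_c),  ω_r=0, ω_s=1
27(1−ω_c) = −87(0−ω_c)  ⇒  114ω_c = 27  ⇒  ω_c = 9/38
ω_c/ω_s = 9/38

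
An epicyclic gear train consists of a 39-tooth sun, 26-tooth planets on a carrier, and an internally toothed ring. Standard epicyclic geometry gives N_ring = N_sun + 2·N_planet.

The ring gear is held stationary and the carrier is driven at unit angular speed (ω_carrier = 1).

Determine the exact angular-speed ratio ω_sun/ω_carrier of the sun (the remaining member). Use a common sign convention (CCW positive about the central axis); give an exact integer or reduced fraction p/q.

N_ring = 39 + 2·26 = 91
39(ω_s−ω_c) = −91(ω_r−ω_c),  ω_r=0, ω_c=1
ω_s = 1 − (91/39)(0−1) = 10/3
ω_s/ω_c = 10/3

10/3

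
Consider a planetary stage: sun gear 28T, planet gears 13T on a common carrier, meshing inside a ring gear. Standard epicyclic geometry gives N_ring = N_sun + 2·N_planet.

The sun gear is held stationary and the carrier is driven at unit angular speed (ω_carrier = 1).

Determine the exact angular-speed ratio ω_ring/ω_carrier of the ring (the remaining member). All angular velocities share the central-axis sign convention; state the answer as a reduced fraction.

N_ring = 28 + 2·13 = 54
28(ω_s−ω_c) = −54(ω_r−ω_c),  ω_s=0, ω_c=1
ω_r = 1 − (28/54)(0−1) = 41/27
ω_r/ω_c = 41/27

41/27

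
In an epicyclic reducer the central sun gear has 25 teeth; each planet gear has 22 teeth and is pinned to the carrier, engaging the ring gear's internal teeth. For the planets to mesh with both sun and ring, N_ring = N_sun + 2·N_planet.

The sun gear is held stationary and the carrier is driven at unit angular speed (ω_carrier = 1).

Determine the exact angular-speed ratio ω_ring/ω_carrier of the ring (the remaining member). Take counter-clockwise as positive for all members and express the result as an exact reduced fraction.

94/69

N_ring = 25 + 2·22 = 69
25(ω_s−ω_c) = −69(ω_r−ω_c),  ω_s=0, ω_c=1
ω_r = 1 − (25/69)(0−1) = 94/69
ω_r/ω_c = 94/69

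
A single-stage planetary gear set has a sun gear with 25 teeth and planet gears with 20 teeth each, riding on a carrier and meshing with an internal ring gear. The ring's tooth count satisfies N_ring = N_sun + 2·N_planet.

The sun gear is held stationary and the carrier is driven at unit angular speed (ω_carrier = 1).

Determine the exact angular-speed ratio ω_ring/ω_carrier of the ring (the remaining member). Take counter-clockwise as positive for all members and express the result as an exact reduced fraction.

N_ring = 25 + 2·20 = 65
25(ω_s−ω_c) = −65(ω_r−ω_c),  ω_s=0, ω_c=1
ω_r = 1 − (25/65)(0−1) = 18/13
ω_r/ω_c = 18/13

18/13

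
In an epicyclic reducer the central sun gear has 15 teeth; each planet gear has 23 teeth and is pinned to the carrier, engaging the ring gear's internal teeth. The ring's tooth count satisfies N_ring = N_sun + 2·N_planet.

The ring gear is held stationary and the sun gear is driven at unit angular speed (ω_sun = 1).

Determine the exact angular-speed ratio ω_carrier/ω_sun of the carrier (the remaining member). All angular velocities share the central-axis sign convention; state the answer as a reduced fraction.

15/76

N_ring = 15 + 2·23 = 61
15(ω_s−ω_c) = −61(ω_r−ω_c),  ω_r=0, ω_s=1
15(1−ω_c) = −61(0−ω_c)  ⇒  76ω_c = 15  ⇒  ω_c = 15/76
ω_c/ω_s = 15/76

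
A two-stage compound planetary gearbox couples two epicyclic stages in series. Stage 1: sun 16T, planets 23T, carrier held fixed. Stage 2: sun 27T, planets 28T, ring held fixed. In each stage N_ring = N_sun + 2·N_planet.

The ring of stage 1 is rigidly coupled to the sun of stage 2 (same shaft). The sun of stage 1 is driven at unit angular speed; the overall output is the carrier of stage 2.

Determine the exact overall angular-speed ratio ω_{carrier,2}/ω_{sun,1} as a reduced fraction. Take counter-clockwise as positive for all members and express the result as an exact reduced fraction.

-108/1705

Stage 1: N_ring = 16 + 2·23 = 62
Stage 1: 16(ω_s−ω_c) = −62(ω_r−ω_c),  ω_c=0, ω_s=1
Stage 1: ω_r = 0 − (16/62)(1−0) = -8/31
  ⇒ ω_r¹/ω_s¹ = -8/31
Stage 2: N_ring = 27 + 2·28 = 83
Stage 2: 27(ω_s−ω_c) = −83(ω_r−ω_c),  ω_r=0, ω_s=1
Stage 2: 27(1−ω_c) = −83(0−ω_c)  ⇒  110ω_c = 27  ⇒  ω_c = 27/110
  ⇒ ω_c²/ω_s² = 27/110
Coupling ω_s² = ω_r¹ ⇒ overall = -8/31 × 27/110 = -108/1705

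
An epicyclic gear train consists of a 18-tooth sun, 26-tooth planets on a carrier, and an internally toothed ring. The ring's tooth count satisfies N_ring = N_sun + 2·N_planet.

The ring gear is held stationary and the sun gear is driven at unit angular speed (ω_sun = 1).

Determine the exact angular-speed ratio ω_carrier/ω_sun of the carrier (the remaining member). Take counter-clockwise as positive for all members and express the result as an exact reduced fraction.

9/44

N_ring = 18 + 2·26 = 70
18(ω_s−ω_c) = −70(ω_r−ω_c),  ω_r=0, ω_s=1
18(1−ω_c) = −70(0−ω_c)  ⇒  88ω_c = 18  ⇒  ω_c = 9/44
ω_c/ω_s = 9/44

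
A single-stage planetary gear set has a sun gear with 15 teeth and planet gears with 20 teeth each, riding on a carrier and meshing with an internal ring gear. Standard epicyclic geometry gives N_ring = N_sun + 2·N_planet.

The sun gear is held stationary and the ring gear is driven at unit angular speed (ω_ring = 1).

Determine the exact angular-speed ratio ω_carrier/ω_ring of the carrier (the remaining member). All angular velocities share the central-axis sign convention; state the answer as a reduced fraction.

11/14

N_ring = 15 + 2·20 = 55
15(ω_s−ω_c) = −55(ω_r−ω_c),  ω_s=0, ω_r=1
15(0−ω_c) = −55(1−ω_c)  ⇒  70ω_c = 55  ⇒  ω_c = 11/14
ω_c/ω_r = 11/14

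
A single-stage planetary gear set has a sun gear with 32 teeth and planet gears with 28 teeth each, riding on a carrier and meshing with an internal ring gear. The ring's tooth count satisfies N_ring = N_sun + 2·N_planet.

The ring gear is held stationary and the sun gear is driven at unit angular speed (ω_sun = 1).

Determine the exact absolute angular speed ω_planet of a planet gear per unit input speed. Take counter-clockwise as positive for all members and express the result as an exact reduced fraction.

-4/7

N_ring = 32 + 2·28 = 88
32(ω_s−ω_c) = −88(ω_r−ω_c),  ω_r=0, ω_s=1
32(1−ω_c) = −88(0−ω_c)  ⇒  120ω_c = 32  ⇒  ω_c = 4/15
sun–planet: 32·(1−4/15) = −28·(ω_p−ω_c)  ⇒  ω_p−ω_c = −(32/28)·(11/15) = -88/105
ω_p = 4/15 − 88/105 = -4/7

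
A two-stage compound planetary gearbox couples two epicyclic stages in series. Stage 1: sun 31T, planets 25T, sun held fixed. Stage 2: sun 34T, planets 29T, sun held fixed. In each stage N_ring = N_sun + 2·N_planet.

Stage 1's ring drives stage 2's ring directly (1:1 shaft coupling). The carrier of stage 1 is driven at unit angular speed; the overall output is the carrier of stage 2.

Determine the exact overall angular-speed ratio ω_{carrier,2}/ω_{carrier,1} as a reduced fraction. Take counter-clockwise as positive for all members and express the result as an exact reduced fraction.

736/729

Stage 1: N_ring = 31 + 2·25 = 81
Stage 1: 31(ω_s−ω_c) = −81(ω_r−ω_c),  ω_s=0, ω_c=1
Stage 1: ω_r = 1 − (31/81)(0−1) = 112/81
  ⇒ ω_r¹/ω_c¹ = 112/81
Stage 2: N_ring = 34 + 2·29 = 92
Stage 2: 34(ω_s−ω_c) = −92(ω_r−ω_c),  ω_s=0, ω_r=1
Stage 2: 34(0−ω_c) = −92(1−ω_c)  ⇒  126ω_c = 92  ⇒  ω_c = 46/63
  ⇒ ω_c²/ω_r² = 46/63
Coupling ω_r² = ω_r¹ ⇒ overall = 112/81 × 46/63 = 736/729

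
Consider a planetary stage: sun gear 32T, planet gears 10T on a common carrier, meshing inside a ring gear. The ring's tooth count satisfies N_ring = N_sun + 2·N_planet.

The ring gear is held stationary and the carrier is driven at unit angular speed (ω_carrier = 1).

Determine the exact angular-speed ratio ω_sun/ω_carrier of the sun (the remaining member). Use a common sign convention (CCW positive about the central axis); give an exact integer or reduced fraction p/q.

N_ring = 32 + 2·10 = 52
32(ω_s−ω_c) = −52(ω_r−ω_c),  ω_r=0, ω_c=1
ω_s = 1 − (52/32)(0−1) = 21/8
ω_s/ω_c = 21/8

21/8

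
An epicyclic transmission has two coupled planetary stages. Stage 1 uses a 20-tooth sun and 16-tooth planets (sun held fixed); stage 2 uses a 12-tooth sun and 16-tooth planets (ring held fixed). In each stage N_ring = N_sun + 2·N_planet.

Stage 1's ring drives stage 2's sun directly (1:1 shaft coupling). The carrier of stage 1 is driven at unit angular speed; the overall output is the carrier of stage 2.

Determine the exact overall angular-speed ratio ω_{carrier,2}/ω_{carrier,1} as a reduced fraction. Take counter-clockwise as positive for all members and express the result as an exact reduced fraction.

Stage 1: N_ring = 20 + 2·16 = 52
Stage 1: 20(ω_s−ω_c) = −52(ω_r−ω_c),  ω_s=0, ω_c=1
Stage 1: ω_r = 1 − (20/52)(0−1) = 18/13
  ⇒ ω_r¹/ω_c¹ = 18/13
Stage 2: N_ring = 12 + 2·16 = 44
Stage 2: 12(ω_s−ω_c) = −44(ω_r−ω_c),  ω_r=0, ω_s=1
Stage 2: 12(1−ω_c) = −44(0−ω_c)  ⇒  56ω_c = 12  ⇒  ω_c = 3/14
  ⇒ ω_c²/ω_s² = 3/14
Coupling ω_s² = ω_r¹ ⇒ overall = 18/13 × 3/14 = 27/91

27/91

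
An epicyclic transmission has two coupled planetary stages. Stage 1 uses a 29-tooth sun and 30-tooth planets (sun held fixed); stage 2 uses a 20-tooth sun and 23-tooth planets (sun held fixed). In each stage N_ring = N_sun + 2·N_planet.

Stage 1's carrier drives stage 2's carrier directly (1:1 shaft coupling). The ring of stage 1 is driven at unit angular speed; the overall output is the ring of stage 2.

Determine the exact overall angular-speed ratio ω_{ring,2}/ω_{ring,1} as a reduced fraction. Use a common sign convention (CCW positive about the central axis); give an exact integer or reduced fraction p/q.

Stage 1: N_ring = 29 + 2·30 = 89
Stage 1: 29(ω_s−ω_c) = −89(ω_r−ω_c),  ω_s=0, ω_r=1
Stage 1: 29(0−ω_c) = −89(1−ω_c)  ⇒  118ω_c = 89  ⇒  ω_c = 89/118
  ⇒ ω_c¹/ω_r¹ = 89/118
Stage 2: N_ring = 20 + 2·23 = 66
Stage 2: 20(ω_s−ω_c) = −66(ω_r−ω_c),  ω_s=0, ω_c=1
Stage 2: ω_r = 1 − (20/66)(0−1) = 43/33
  ⇒ ω_r²/ω_c² = 43/33
Coupling ω_c² = ω_c¹ ⇒ overall = 89/118 × 43/33 = 3827/3894

3827/3894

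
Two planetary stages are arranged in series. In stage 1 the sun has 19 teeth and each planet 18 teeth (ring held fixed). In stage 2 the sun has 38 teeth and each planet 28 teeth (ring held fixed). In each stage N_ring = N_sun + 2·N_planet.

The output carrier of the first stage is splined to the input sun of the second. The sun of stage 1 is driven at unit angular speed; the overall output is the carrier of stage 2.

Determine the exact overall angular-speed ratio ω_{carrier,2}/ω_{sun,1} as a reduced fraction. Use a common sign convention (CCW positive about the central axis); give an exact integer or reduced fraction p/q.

Stage 1: N_ring = 19 + 2·18 = 55
Stage 1: 19(ω_s−ω_c) = −55(ω_r−ω_c),  ω_r=0, ω_s=1
Stage 1: 19(1−ω_c) = −55(0−ω_c)  ⇒  74ω_c = 19  ⇒  ω_c = 19/74
  ⇒ ω_c¹/ω_s¹ = 19/74
Stage 2: N_ring = 38 + 2·28 = 94
Stage 2: 38(ω_s−ω_c) = −94(ω_r−ω_c),  ω_r=0, ω_s=1
Stage 2: 38(1−ω_c) = −94(0−ω_c)  ⇒  132ω_c = 38  ⇒  ω_c = 19/66
  ⇒ ω_c²/ω_s² = 19/66
Coupling ω_s² = ω_c¹ ⇒ overall = 19/74 × 19/66 = 361/4884

361/4884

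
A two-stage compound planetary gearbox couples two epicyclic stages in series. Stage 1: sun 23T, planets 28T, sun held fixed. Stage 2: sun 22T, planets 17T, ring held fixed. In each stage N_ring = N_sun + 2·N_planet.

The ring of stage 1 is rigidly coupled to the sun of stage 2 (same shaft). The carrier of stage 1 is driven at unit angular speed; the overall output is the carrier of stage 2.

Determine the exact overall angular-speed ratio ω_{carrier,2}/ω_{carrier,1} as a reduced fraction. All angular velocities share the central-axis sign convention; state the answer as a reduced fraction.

374/1027

Stage 1: N_ring = 23 + 2·28 = 79
Stage 1: 23(ω_s−ω_c) = −79(ω_r−ω_c),  ω_s=0, ω_c=1
Stage 1: ω_r = 1 − (23/79)(0−1) = 102/79
  ⇒ ω_r¹/ω_c¹ = 102/79
Stage 2: N_ring = 22 + 2·17 = 56
Stage 2: 22(ω_s−ω_c) = −56(ω_r−ω_c),  ω_r=0, ω_s=1
Stage 2: 22(1−ω_c) = −56(0−ω_c)  ⇒  78ω_c = 22  ⇒  ω_c = 11/39
  ⇒ ω_c²/ω_s² = 11/39
Coupling ω_s² = ω_r¹ ⇒ overall = 102/79 × 11/39 = 374/1027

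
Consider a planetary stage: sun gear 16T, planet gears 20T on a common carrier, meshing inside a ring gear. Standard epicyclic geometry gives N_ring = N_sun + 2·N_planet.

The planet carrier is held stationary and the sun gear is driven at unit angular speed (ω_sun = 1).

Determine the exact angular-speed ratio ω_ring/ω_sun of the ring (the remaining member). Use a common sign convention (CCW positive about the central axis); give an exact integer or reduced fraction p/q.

N_ring = 16 + 2·20 = 56
16(ω_s−ω_c) = −56(ω_r−ω_c),  ω_c=0, ω_s=1
ω_r = 0 − (16/56)(1−0) = -2/7
ω_r/ω_s = -2/7

-2/7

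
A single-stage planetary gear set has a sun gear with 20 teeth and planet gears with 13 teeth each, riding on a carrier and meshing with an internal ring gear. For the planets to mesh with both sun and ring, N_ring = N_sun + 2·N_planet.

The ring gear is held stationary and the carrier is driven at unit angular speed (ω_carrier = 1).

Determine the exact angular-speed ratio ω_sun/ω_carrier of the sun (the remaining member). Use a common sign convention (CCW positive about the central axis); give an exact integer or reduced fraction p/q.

33/10

N_ring = 20 + 2·13 = 46
20(ω_s−ω_c) = −46(ω_r−ω_c),  ω_r=0, ω_c=1
ω_s = 1 − (46/20)(0−1) = 33/10
ω_s/ω_c = 33/10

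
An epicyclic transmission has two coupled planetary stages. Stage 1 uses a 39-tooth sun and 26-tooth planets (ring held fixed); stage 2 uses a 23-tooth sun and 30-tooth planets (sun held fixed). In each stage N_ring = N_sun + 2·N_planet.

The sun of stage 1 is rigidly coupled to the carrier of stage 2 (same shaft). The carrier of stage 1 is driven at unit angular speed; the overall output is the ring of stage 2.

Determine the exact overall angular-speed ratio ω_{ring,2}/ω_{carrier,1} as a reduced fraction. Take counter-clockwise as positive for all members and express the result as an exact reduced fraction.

Stage 1: N_ring = 39 + 2·26 = 91
Stage 1: 39(ω_s−ω_c) = −91(ω_r−ω_c),  ω_r=0, ω_c=1
Stage 1: ω_s = 1 − (91/39)(0−1) = 10/3
  ⇒ ω_s¹/ω_c¹ = 10/3
Stage 2: N_ring = 23 + 2·30 = 83
Stage 2: 23(ω_s−ω_c) = −83(ω_r−ω_c),  ω_s=0, ω_c=1
Stage 2: ω_r = 1 − (23/83)(0−1) = 106/83
  ⇒ ω_r²/ω_c² = 106/83
Coupling ω_c² = ω_s¹ ⇒ overall = 10/3 × 106/83 = 1060/249

1060/249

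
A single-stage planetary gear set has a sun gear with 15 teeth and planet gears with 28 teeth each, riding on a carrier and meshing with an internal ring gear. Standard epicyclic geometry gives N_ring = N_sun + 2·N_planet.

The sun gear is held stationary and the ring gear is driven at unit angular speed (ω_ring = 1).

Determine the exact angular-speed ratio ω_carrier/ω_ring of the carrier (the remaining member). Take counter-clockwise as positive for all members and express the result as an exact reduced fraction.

71/86

N_ring = 15 + 2·28 = 71
15(ω_s−ω_c) = −71(ω_r−ω_c),  ω_s=0, ω_r=1
15(0−ω_c) = −71(1−ω_c)  ⇒  86ω_c = 71  ⇒  ω_c = 71/86
ω_c/ω_r = 71/86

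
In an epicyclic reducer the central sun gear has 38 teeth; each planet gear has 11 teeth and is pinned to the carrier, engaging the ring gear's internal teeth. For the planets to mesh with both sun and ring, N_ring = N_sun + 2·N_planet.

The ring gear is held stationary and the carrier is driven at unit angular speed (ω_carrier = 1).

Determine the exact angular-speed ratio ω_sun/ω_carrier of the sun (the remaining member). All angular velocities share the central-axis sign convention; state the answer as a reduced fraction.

N_ring = 38 + 2·11 = 60
38(ω_s−ω_c) = −60(ω_r−ω_c),  ω_r=0, ω_c=1
ω_s = 1 − (60/38)(0−1) = 49/19
ω_s/ω_c = 49/19

49/19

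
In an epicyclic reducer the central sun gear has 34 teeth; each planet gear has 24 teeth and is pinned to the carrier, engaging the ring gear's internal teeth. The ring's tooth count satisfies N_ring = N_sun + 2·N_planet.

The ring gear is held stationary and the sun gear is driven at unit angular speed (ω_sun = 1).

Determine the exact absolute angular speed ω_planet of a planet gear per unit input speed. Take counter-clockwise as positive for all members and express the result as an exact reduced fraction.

N_ring = 34 + 2·24 = 82
34(ω_s−ω_c) = −82(ω_r−ω_c),  ω_r=0, ω_s=1
34(1−ω_c) = −82(0−ω_c)  ⇒  116ω_c = 34  ⇒  ω_c = 17/58
sun–planet: 34·(1−17/58) = −24·(ω_p−ω_c)  ⇒  ω_p−ω_c = −(34/24)·(41/58) = -697/696
ω_p = 17/58 − 697/696 = -17/24

-17/24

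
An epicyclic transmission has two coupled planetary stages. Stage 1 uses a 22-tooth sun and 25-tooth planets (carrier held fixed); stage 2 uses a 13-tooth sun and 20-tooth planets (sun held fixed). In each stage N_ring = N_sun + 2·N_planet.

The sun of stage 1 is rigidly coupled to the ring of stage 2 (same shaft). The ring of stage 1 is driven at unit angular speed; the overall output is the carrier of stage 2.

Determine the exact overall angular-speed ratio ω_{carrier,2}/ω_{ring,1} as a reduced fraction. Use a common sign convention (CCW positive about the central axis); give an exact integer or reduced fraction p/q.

-318/121

Stage 1: N_ring = 22 + 2·25 = 72
Stage 1: 22(ω_s−ω_c) = −72(ω_r−ω_c),  ω_c=0, ω_r=1
Stage 1: ω_s = 0 − (72/22)(1−0) = -36/11
  ⇒ ω_s¹/ω_r¹ = -36/11
Stage 2: N_ring = 13 + 2·20 = 53
Stage 2: 13(ω_s−ω_c) = −53(ω_r−ω_c),  ω_s=0, ω_r=1
Stage 2: 13(0−ω_c) = −53(1−ω_c)  ⇒  66ω_c = 53  ⇒  ω_c = 53/66
  ⇒ ω_c²/ω_r² = 53/66
Coupling ω_r² = ω_s¹ ⇒ overall = -36/11 × 53/66 = -318/121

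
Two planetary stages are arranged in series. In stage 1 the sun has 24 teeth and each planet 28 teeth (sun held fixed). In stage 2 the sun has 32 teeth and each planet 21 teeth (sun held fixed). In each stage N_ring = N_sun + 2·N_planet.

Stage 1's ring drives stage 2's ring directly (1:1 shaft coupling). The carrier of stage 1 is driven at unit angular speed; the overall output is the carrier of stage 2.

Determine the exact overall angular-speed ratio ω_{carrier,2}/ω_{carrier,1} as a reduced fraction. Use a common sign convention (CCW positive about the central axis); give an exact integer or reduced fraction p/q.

481/530

Stage 1: N_ring = 24 + 2·28 = 80
Stage 1: 24(ω_s−ω_c) = −80(ω_r−ω_c),  ω_s=0, ω_c=1
Stage 1: ω_r = 1 − (24/80)(0−1) = 13/10
  ⇒ ω_r¹/ω_c¹ = 13/10
Stage 2: N_ring = 32 + 2·21 = 74
Stage 2: 32(ω_s−ω_c) = −74(ω_r−ω_c),  ω_s=0, ω_r=1
Stage 2: 32(0−ω_c) = −74(1−ω_c)  ⇒  106ω_c = 74  ⇒  ω_c = 37/53
  ⇒ ω_c²/ω_r² = 37/53
Coupling ω_r² = ω_r¹ ⇒ overall = 13/10 × 37/53 = 481/530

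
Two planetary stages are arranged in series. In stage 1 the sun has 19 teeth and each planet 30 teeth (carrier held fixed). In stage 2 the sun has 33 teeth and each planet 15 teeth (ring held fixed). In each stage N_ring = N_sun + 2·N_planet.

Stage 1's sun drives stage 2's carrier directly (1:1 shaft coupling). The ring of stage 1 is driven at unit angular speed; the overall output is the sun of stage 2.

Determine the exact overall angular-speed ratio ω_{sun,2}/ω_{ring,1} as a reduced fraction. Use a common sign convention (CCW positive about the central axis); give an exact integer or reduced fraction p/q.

-2528/209

Stage 1: N_ring = 19 + 2·30 = 79
Stage 1: 19(ω_s−ω_c) = −79(ω_r−ω_c),  ω_c=0, ω_r=1
Stage 1: ω_s = 0 − (79/19)(1−0) = -79/19
  ⇒ ω_s¹/ω_r¹ = -79/19
Stage 2: N_ring = 33 + 2·15 = 63
Stage 2: 33(ω_s−ω_c) = −63(ω_r−ω_c),  ω_r=0, ω_c=1
Stage 2: ω_s = 1 − (63/33)(0−1) = 32/11
  ⇒ ω_s²/ω_c² = 32/11
Coupling ω_c² = ω_s¹ ⇒ overall = -79/19 × 32/11 = -2528/209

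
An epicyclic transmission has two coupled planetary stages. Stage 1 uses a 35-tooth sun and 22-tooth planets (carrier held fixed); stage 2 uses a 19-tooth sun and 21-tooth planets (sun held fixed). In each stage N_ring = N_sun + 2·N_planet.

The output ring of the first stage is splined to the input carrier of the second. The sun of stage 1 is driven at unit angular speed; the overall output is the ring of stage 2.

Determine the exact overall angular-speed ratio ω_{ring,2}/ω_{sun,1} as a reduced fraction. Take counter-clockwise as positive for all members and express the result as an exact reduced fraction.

-2800/4819

Stage 1: N_ring = 35 + 2·22 = 79
Stage 1: 35(ω_s−ω_c) = −79(ω_r−ω_c),  ω_c=0, ω_s=1
Stage 1: ω_r = 0 − (35/79)(1−0) = -35/79
  ⇒ ω_r¹/ω_s¹ = -35/79
Stage 2: N_ring = 19 + 2·21 = 61
Stage 2: 19(ω_s−ω_c) = −61(ω_r−ω_c),  ω_s=0, ω_c=1
Stage 2: ω_r = 1 − (19/61)(0−1) = 80/61
  ⇒ ω_r²/ω_c² = 80/61
Coupling ω_c² = ω_r¹ ⇒ overall = -35/79 × 80/61 = -2800/4819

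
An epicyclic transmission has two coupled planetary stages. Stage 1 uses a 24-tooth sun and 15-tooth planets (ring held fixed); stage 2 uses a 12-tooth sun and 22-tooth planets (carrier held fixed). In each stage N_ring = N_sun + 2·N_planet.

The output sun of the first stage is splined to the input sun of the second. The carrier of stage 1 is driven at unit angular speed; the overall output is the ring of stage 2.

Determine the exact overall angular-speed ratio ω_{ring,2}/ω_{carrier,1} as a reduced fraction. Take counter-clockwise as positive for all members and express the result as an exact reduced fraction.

Stage 1: N_ring = 24 + 2·15 = 54
Stage 1: 24(ω_s−ω_c) = −54(ω_r−ω_c),  ω_r=0, ω_c=1
Stage 1: ω_s = 1 − (54/24)(0−1) = 13/4
  ⇒ ω_s¹/ω_c¹ = 13/4
Stage 2: N_ring = 12 + 2·22 = 56
Stage 2: 12(ω_s−ω_c) = −56(ω_r−ω_c),  ω_c=0, ω_s=1
Stage 2: ω_r = 0 − (12/56)(1−0) = -3/14
  ⇒ ω_r²/ω_s² = -3/14
Coupling ω_s² = ω_s¹ ⇒ overall = 13/4 × -3/14 = -39/56

-39/56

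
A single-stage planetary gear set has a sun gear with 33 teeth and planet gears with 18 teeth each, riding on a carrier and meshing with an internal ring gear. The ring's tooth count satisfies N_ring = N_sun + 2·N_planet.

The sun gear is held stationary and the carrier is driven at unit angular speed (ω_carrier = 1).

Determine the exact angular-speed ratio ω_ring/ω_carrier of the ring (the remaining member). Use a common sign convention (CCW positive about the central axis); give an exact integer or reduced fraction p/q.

34/23

N_ring = 33 + 2·18 = 69
33(ω_s−ω_c) = −69(ω_r−ω_c),  ω_s=0, ω_c=1
ω_r = 1 − (33/69)(0−1) = 34/23
ω_r/ω_c = 34/23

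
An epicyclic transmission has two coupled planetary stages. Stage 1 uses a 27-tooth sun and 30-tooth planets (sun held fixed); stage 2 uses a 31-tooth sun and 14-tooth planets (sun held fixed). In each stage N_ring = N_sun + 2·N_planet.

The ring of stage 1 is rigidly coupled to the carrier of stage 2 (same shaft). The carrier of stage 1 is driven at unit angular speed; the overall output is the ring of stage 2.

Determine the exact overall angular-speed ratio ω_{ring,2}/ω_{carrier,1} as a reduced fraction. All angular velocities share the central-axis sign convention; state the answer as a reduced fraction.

Stage 1: N_ring = 27 + 2·30 = 87
Stage 1: 27(ω_s−ω_c) = −87(ω_r−ω_c),  ω_s=0, ω_c=1
Stage 1: ω_r = 1 − (27/87)(0−1) = 38/29
  ⇒ ω_r¹/ω_c¹ = 38/29
Stage 2: N_ring = 31 + 2·14 = 59
Stage 2: 31(ω_s−ω_c) = −59(ω_r−ω_c),  ω_s=0, ω_c=1
Stage 2: ω_r = 1 − (31/59)(0−1) = 90/59
  ⇒ ω_r²/ω_c² = 90/59
Coupling ω_c² = ω_r¹ ⇒ overall = 38/29 × 90/59 = 3420/1711

3420/1711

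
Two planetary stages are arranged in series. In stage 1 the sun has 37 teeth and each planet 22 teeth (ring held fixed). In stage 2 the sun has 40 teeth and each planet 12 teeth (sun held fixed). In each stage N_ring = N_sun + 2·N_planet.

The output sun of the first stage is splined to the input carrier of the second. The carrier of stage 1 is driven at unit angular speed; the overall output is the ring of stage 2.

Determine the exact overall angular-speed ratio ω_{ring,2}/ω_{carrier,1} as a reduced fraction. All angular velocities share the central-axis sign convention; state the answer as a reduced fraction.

Stage 1: N_ring = 37 + 2·22 = 81
Stage 1: 37(ω_s−ω_c) = −81(ω_r−ω_c),  ω_r=0, ω_c=1
Stage 1: ω_s = 1 − (81/37)(0−1) = 118/37
  ⇒ ω_s¹/ω_c¹ = 118/37
Stage 2: N_ring = 40 + 2·12 = 64
Stage 2: 40(ω_s−ω_c) = −64(ω_r−ω_c),  ω_s=0, ω_c=1
Stage 2: ω_r = 1 − (40/64)(0−1) = 13/8
  ⇒ ω_r²/ω_c² = 13/8
Coupling ω_c² = ω_s¹ ⇒ overall = 118/37 × 13/8 = 767/148

767/148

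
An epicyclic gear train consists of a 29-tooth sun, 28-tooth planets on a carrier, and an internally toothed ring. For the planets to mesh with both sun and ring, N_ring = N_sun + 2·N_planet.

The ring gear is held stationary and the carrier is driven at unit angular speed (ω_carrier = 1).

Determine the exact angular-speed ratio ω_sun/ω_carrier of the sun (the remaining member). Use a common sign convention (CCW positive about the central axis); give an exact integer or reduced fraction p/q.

N_ring = 29 + 2·28 = 85
29(ω_s−ω_c) = −85(ω_r−ω_c),  ω_r=0, ω_c=1
ω_s = 1 − (85/29)(0−1) = 114/29
ω_s/ω_c = 114/29

114/29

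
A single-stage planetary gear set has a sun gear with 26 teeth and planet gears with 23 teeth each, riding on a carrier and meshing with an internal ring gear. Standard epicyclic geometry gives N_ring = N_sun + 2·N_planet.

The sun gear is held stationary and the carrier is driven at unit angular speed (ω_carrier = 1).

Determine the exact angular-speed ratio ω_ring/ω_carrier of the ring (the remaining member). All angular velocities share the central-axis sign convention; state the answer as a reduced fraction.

49/36

N_ring = 26 + 2·23 = 72
26(ω_s−ω_c) = −72(ω_r−ω_c),  ω_s=0, ω_c=1
ω_r = 1 − (26/72)(0−1) = 49/36
ω_r/ω_c = 49/36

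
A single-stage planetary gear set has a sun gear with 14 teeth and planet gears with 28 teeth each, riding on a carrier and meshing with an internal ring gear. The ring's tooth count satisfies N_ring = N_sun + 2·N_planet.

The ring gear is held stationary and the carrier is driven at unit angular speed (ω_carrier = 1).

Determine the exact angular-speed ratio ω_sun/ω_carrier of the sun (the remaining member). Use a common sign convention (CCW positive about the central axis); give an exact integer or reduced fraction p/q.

6

N_ring = 14 + 2·28 = 70
14(ω_s−ω_c) = −70(ω_r−ω_c),  ω_r=0, ω_c=1
ω_s = 1 − (70/14)(0−1) = 6
ω_s/ω_c = 6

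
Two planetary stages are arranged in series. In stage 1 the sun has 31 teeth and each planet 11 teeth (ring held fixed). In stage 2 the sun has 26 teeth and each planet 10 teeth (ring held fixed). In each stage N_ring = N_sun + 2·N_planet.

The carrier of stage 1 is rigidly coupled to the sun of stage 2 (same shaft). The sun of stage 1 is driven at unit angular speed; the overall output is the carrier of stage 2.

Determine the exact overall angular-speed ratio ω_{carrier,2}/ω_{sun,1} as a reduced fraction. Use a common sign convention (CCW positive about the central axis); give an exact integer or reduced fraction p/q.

403/3024

Stage 1: N_ring = 31 + 2·11 = 53
Stage 1: 31(ω_s−ω_c) = −53(ω_r−ω_c),  ω_r=0, ω_s=1
Stage 1: 31(1−ω_c) = −53(0−ω_c)  ⇒  84ω_c = 31  ⇒  ω_c = 31/84
  ⇒ ω_c¹/ω_s¹ = 31/84
Stage 2: N_ring = 26 + 2·10 = 46
Stage 2: 26(ω_s−ω_c) = −46(ω_r−ω_c),  ω_r=0, ω_s=1
Stage 2: 26(1−ω_c) = −46(0−ω_c)  ⇒  72ω_c = 26  ⇒  ω_c = 13/36
  ⇒ ω_c²/ω_s² = 13/36
Coupling ω_s² = ω_c¹ ⇒ overall = 31/84 × 13/36 = 403/3024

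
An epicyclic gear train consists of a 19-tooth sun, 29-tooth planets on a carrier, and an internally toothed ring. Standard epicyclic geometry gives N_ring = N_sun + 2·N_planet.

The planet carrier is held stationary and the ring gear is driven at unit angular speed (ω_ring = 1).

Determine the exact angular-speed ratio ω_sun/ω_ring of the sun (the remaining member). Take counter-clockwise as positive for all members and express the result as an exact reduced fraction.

-77/19

N_ring = 19 + 2·29 = 77
19(ω_s−ω_c) = −77(ω_r−ω_c),  ω_c=0, ω_r=1
ω_s = 0 − (77/19)(1−0) = -77/19
ω_s/ω_r = -77/19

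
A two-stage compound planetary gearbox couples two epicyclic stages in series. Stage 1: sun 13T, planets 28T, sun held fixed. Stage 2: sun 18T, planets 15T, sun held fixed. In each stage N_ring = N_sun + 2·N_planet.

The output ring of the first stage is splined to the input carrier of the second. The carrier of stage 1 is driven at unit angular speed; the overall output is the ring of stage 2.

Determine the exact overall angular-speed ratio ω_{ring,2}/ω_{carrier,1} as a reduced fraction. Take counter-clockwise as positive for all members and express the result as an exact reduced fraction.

451/276

Stage 1: N_ring = 13 + 2·28 = 69
Stage 1: 13(ω_s−ω_c) = −69(ω_r−ω_c),  ω_s=0, ω_c=1
Stage 1: ω_r = 1 − (13/69)(0−1) = 82/69
  ⇒ ω_r¹/ω_c¹ = 82/69
Stage 2: N_ring = 18 + 2·15 = 48
Stage 2: 18(ω_s−ω_c) = −48(ω_r−ω_c),  ω_s=0, ω_c=1
Stage 2: ω_r = 1 − (18/48)(0−1) = 11/8
  ⇒ ω_r²/ω_c² = 11/8
Coupling ω_c² = ω_r¹ ⇒ overall = 82/69 × 11/8 = 451/276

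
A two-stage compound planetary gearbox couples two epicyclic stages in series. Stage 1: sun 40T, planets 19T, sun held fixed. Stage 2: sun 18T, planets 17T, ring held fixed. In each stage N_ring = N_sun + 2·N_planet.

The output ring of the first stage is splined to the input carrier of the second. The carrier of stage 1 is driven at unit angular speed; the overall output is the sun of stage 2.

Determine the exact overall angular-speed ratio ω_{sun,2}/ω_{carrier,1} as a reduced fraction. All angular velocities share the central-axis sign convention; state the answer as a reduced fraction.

Stage 1: N_ring = 40 + 2·19 = 78
Stage 1: 40(ω_s−ω_c) = −78(ω_r−ω_c),  ω_s=0, ω_c=1
Stage 1: ω_r = 1 − (40/78)(0−1) = 59/39
  ⇒ ω_r¹/ω_c¹ = 59/39
Stage 2: N_ring = 18 + 2·17 = 52
Stage 2: 18(ω_s−ω_c) = −52(ω_r−ω_c),  ω_r=0, ω_c=1
Stage 2: ω_s = 1 − (52/18)(0−1) = 35/9
  ⇒ ω_s²/ω_c² = 35/9
Coupling ω_c² = ω_r¹ ⇒ overall = 59/39 × 35/9 = 2065/351

2065/351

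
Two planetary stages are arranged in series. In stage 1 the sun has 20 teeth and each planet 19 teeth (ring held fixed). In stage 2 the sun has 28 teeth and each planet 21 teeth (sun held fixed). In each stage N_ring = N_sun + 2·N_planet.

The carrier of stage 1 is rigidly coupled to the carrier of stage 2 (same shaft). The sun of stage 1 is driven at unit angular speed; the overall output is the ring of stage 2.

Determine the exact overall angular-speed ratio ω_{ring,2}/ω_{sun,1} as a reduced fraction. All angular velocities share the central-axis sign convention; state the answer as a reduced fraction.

Stage 1: N_ring = 20 + 2·19 = 58
Stage 1: 20(ω_s−ω_c) = −58(ω_r−ω_c),  ω_r=0, ω_s=1
Stage 1: 20(1−ω_c) = −58(0−ω_c)  ⇒  78ω_c = 20  ⇒  ω_c = 10/39
  ⇒ ω_c¹/ω_s¹ = 10/39
Stage 2: N_ring = 28 + 2·21 = 70
Stage 2: 28(ω_s−ω_c) = −70(ω_r−ω_c),  ω_s=0, ω_c=1
Stage 2: ω_r = 1 − (28/70)(0−1) = 7/5
  ⇒ ω_r²/ω_c² = 7/5
Coupling ω_c² = ω_c¹ ⇒ overall = 10/39 × 7/5 = 14/39

14/39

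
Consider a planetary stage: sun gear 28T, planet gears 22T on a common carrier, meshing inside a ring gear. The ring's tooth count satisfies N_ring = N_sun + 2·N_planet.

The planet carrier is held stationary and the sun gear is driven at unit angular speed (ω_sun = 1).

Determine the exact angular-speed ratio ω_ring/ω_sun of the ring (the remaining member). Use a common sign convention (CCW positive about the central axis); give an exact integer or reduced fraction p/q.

-7/18

N_ring = 28 + 2·22 = 72
28(ω_s−ω_c) = −72(ω_r−ω_c),  ω_c=0, ω_s=1
ω_r = 0 − (28/72)(1−0) = -7/18
ω_r/ω_s = -7/18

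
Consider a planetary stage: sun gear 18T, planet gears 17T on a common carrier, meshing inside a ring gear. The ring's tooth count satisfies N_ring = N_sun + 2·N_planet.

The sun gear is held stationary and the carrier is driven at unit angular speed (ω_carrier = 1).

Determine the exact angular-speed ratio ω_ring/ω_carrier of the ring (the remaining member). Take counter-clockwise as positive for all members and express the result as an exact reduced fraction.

35/26

N_ring = 18 + 2·17 = 52
18(ω_s−ω_c) = −52(ω_r−ω_c),  ω_s=0, ω_c=1
ω_r = 1 − (18/52)(0−1) = 35/26
ω_r/ω_c = 35/26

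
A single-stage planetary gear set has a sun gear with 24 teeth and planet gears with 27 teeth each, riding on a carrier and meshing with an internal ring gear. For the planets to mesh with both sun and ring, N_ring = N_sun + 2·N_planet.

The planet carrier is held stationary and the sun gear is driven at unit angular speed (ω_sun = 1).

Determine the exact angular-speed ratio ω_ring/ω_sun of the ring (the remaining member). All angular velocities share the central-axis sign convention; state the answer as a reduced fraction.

N_ring = 24 + 2·27 = 78
24(ω_s−ω_c) = −78(ω_r−ω_c),  ω_c=0, ω_s=1
ω_r = 0 − (24/78)(1−0) = -4/13
ω_r/ω_s = -4/13

-4/13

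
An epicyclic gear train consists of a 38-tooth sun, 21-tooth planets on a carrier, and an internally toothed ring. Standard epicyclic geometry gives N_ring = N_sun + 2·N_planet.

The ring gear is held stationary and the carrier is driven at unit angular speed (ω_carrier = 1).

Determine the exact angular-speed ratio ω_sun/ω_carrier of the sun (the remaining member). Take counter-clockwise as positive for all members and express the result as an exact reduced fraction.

N_ring = 38 + 2·21 = 80
38(ω_s−ω_c) = −80(ω_r−ω_c),  ω_r=0, ω_c=1
ω_s = 1 − (80/38)(0−1) = 59/19
ω_s/ω_c = 59/19

59/19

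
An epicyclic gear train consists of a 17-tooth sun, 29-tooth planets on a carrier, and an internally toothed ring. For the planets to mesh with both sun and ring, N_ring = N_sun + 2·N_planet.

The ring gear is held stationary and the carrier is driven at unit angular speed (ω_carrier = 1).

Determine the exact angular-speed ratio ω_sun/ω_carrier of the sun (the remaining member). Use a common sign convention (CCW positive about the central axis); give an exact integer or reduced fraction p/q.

N_ring = 17 + 2·29 = 75
17(ω_s−ω_c) = −75(ω_r−ω_c),  ω_r=0, ω_c=1
ω_s = 1 − (75/17)(0−1) = 92/17
ω_s/ω_c = 92/17

92/17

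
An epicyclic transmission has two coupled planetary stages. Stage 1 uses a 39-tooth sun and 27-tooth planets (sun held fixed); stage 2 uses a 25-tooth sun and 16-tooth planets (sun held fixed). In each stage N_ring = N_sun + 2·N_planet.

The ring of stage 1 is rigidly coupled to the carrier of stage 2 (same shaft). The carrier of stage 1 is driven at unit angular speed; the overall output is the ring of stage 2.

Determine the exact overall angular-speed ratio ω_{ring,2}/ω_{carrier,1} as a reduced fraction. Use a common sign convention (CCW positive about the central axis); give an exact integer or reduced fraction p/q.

3608/1767

Stage 1: N_ring = 39 + 2·27 = 93
Stage 1: 39(ω_s−ω_c) = −93(ω_r−ω_c),  ω_s=0, ω_c=1
Stage 1: ω_r = 1 − (39/93)(0−1) = 44/31
  ⇒ ω_r¹/ω_c¹ = 44/31
Stage 2: N_ring = 25 + 2·16 = 57
Stage 2: 25(ω_s−ω_c) = −57(ω_r−ω_c),  ω_s=0, ω_c=1
Stage 2: ω_r = 1 − (25/57)(0−1) = 82/57
  ⇒ ω_r²/ω_c² = 82/57
Coupling ω_c² = ω_r¹ ⇒ overall = 44/31 × 82/57 = 3608/1767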